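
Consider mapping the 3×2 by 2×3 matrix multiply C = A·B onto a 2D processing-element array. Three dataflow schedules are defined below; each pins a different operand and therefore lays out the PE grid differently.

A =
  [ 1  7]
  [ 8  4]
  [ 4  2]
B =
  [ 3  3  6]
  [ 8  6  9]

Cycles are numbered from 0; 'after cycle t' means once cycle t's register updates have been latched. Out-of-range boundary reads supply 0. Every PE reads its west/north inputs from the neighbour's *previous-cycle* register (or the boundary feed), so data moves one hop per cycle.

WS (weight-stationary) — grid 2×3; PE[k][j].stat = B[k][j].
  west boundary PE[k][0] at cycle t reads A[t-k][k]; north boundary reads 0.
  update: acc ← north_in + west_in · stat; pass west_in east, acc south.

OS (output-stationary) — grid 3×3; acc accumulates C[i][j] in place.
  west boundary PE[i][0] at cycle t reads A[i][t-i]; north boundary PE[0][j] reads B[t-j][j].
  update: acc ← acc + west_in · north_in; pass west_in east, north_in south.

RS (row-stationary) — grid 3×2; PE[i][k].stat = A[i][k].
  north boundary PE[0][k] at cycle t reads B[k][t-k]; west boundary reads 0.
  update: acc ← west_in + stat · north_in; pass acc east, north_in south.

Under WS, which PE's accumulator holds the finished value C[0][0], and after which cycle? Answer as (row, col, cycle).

Under WS, C[0][0] lands at PE[1][0]:
  0: (1,0).acc=0  regs=<0,0>
  1: (1,0).acc=59  regs=<7,59>

(row, col, cycle) = (1, 0, 1)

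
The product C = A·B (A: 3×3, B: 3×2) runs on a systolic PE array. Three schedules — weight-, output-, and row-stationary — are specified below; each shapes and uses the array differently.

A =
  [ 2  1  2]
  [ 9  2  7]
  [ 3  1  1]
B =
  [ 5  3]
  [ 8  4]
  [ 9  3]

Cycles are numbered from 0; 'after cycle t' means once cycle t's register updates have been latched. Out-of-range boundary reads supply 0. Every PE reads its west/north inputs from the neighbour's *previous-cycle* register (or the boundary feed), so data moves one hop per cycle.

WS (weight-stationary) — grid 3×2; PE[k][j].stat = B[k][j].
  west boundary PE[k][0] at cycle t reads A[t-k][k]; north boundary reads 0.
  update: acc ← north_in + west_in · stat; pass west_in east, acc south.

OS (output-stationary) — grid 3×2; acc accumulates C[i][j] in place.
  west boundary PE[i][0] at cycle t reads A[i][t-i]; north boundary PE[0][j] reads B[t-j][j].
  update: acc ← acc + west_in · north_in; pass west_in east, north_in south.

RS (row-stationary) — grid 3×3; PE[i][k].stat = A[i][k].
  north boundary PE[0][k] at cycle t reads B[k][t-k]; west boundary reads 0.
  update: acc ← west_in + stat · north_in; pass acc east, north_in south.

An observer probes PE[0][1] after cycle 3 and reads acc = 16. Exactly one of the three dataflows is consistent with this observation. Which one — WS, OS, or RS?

WS (3×2 grid), PE[0][1]:
  [0] (0,1) acc=0 (h:0 v:0)
  [1] (0,1) acc=6 (h:2 v:6)
  [2] (0,1) acc=27 (h:9 v:27)
  [3] (0,1) acc=9 (h:3 v:9)
OS (3×2 grid), PE[0][1]:
  [0] (0,1) acc=0 (h:0 v:0)
  [1] (0,1) acc=6 (h:2 v:3)
  [2] (0,1) acc=10 (h:1 v:4)
  [3] (0,1) acc=16 (h:2 v:3)
RS (3×3 grid), PE[0][1]:
  [0] (0,1) acc=0 (h:0 v:0)
  [1] (0,1) acc=18 (h:18 v:8)
  [2] (0,1) acc=10 (h:10 v:4)
  [3] (0,1) acc=0 (h:0 v:0)

dataflow = OS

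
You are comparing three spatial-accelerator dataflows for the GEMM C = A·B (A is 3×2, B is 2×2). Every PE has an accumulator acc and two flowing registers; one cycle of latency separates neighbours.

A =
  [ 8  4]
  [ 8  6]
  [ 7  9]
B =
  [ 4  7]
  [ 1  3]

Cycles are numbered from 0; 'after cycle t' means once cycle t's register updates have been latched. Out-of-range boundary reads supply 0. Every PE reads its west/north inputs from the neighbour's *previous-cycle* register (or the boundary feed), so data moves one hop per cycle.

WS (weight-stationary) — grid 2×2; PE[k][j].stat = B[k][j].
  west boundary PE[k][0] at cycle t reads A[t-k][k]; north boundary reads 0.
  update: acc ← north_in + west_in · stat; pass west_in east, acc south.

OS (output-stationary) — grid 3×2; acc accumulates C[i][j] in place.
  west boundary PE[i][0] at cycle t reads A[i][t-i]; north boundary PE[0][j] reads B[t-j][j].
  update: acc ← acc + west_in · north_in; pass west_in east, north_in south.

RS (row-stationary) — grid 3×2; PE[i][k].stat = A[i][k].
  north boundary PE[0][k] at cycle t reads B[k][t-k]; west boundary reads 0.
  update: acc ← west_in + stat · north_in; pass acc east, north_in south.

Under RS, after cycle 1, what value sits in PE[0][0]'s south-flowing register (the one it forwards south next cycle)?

RS 3×2: PE[0][0] cycle-by-cycle (with neighbour feeds):
  after 0 — PE[0][0] acc=32, pass-E 32, pass-S 4
  after 1 — PE[0][0] acc=56, pass-E 56, pass-S 7

register = 7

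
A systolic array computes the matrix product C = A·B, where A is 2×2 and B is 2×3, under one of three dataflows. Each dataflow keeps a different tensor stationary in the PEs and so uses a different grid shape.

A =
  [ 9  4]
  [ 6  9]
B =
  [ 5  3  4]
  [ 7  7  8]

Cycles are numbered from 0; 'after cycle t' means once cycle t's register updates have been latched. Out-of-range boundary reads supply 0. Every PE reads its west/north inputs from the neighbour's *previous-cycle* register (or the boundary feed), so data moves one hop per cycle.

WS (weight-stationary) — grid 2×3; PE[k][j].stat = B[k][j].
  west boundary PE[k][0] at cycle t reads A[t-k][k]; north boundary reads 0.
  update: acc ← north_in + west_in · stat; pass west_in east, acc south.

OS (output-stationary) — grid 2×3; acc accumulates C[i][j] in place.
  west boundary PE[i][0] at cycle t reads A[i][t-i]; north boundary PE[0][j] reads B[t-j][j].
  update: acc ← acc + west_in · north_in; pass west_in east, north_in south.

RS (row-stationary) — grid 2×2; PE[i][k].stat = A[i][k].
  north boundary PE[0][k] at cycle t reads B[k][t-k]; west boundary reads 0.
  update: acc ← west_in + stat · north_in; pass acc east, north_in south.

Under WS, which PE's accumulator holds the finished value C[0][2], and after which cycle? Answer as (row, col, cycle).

(row, col, cycle) = (1, 2, 3)

WS — PE[1][2] is where C[0][2] collects:
  t=0 PE[1][2]: acc=0 h=0 v=0
  t=1 PE[1][2]: acc=0 h=0 v=0
  t=2 PE[1][2]: acc=0 h=0 v=0
  t=3 PE[1][2]: acc=68 h=4 v=68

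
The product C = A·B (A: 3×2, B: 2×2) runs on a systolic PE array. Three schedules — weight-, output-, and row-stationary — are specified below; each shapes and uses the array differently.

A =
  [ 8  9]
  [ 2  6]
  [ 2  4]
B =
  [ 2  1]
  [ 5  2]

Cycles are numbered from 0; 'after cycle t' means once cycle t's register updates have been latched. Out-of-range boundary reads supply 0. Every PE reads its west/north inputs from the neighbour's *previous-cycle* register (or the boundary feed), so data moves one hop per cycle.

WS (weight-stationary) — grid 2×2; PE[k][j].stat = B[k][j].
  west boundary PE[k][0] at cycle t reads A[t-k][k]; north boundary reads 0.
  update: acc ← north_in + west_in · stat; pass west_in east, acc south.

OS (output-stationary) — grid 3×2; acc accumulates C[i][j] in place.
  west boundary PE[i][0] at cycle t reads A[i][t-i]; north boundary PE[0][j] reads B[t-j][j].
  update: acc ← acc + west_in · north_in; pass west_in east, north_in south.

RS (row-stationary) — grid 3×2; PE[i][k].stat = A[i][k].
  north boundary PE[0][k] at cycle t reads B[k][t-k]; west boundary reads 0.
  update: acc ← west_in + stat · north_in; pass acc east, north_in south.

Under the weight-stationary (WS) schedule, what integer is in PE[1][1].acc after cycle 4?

PE[1][1].acc = 10

WS 2×2: PE[1][1] cycle-by-cycle (with neighbour feeds):
  after 0 — PE[0][1] acc=0, pass-E 0, pass-S 0
  after 0 — PE[1][0] acc=0, pass-E 0, pass-S 0
  after 0 — PE[1][1] acc=0, pass-E 0, pass-S 0
  after 1 — PE[0][1] acc=8, pass-E 8, pass-S 8
  after 1 — PE[1][0] acc=61, pass-E 9, pass-S 61
  after 1 — PE[1][1] acc=0, pass-E 0, pass-S 0
  after 2 — PE[0][1] acc=2, pass-E 2, pass-S 2
  after 2 — PE[1][0] acc=34, pass-E 6, pass-S 34
  after 2 — PE[1][1] acc=26, pass-E 9, pass-S 26
  after 3 — PE[0][1] acc=2, pass-E 2, pass-S 2
  after 3 — PE[1][0] acc=24, pass-E 4, pass-S 24
  after 3 — PE[1][1] acc=14, pass-E 6, pass-S 14
  after 4 — PE[0][1] acc=0, pass-E 0, pass-S 0
  after 4 — PE[1][0] acc=0, pass-E 0, pass-S 0
  after 4 — PE[1][1] acc=10, pass-E 4, pass-S 10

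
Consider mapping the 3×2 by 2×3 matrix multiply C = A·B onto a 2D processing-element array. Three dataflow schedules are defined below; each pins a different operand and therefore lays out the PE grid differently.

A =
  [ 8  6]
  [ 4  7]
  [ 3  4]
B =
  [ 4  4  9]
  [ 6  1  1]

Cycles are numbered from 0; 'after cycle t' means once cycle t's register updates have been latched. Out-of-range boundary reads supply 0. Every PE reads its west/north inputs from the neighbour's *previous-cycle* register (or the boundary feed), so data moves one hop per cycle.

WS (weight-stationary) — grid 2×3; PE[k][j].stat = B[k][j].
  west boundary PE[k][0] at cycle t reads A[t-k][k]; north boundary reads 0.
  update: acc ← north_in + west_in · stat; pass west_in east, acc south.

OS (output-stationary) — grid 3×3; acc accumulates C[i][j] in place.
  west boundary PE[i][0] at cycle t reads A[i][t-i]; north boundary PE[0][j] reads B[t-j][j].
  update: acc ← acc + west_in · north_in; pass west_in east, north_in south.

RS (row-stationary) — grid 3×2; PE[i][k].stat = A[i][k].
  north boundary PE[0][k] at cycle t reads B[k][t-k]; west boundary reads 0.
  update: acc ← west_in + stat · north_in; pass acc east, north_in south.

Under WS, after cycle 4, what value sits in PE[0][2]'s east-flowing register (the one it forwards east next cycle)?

register = 3

WS (2×3). Following PE[0][2] plus its west/north inputs:
  @0  [0,1]  acc 0  |  →0  ↓0
  @0  [0,2]  acc 0  |  →0  ↓0
  @1  [0,1]  acc 32  |  →8  ↓32
  @1  [0,2]  acc 0  |  →0  ↓0
  @2  [0,1]  acc 16  |  →4  ↓16
  @2  [0,2]  acc 72  |  →8  ↓72
  @3  [0,1]  acc 12  |  →3  ↓12
  @3  [0,2]  acc 36  |  →4  ↓36
  @4  [0,1]  acc 0  |  →0  ↓0
  @4  [0,2]  acc 27  |  →3  ↓27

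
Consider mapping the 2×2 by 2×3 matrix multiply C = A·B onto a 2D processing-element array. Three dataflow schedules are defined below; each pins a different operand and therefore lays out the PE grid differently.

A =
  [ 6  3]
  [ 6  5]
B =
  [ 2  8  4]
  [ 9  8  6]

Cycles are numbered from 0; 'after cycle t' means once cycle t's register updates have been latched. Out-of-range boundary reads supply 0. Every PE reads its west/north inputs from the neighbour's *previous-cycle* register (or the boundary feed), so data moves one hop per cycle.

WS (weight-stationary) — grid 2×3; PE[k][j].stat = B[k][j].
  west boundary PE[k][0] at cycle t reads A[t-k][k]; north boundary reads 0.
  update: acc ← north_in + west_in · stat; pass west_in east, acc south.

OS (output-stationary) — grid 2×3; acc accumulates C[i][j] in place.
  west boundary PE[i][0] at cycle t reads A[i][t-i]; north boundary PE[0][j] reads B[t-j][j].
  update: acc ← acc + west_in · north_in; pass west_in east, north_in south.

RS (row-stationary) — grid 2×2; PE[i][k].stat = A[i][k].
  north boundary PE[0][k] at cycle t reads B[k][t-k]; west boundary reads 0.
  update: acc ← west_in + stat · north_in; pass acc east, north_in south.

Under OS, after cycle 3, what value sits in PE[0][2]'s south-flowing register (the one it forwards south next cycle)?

register = 6

Tracing OS — 2×3 array, target PE[0][2]:
  after 0 — PE[0][1] acc=0, pass-E 0, pass-S 0
  after 0 — PE[0][2] acc=0, pass-E 0, pass-S 0
  after 1 — PE[0][1] acc=48, pass-E 6, pass-S 8
  after 1 — PE[0][2] acc=0, pass-E 0, pass-S 0
  after 2 — PE[0][1] acc=72, pass-E 3, pass-S 8
  after 2 — PE[0][2] acc=24, pass-E 6, pass-S 4
  after 3 — PE[0][1] acc=72, pass-E 0, pass-S 0
  after 3 — PE[0][2] acc=42, pass-E 3, pass-S 6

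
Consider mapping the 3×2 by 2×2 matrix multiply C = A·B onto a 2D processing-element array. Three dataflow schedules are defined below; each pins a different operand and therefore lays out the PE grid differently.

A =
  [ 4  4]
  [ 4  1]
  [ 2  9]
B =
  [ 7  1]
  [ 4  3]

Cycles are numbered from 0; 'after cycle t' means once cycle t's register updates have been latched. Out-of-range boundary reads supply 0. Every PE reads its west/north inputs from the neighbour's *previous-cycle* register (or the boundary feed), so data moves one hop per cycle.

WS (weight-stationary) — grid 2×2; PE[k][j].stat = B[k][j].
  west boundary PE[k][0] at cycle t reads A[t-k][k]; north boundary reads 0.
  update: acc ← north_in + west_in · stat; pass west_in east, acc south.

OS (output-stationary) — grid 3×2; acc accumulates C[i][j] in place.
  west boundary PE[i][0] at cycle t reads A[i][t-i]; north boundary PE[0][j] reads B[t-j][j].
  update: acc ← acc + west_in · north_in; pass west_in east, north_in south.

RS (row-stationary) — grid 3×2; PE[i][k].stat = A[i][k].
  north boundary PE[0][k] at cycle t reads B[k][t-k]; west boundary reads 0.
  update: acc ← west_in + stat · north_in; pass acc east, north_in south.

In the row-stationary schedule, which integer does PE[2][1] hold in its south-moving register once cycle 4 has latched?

register = 3

Tracing RS — 3×2 array, target PE[2][1]:
  cycle 0: PE[1][1] → acc 0, east 0, south 0
  cycle 0: PE[2][0] → acc 0, east 0, south 0
  cycle 0: PE[2][1] → acc 0, east 0, south 0
  cycle 1: PE[1][1] → acc 0, east 0, south 0
  cycle 1: PE[2][0] → acc 0, east 0, south 0
  cycle 1: PE[2][1] → acc 0, east 0, south 0
  cycle 2: PE[1][1] → acc 32, east 32, south 4
  cycle 2: PE[2][0] → acc 14, east 14, south 7
  cycle 2: PE[2][1] → acc 0, east 0, south 0
  cycle 3: PE[1][1] → acc 7, east 7, south 3
  cycle 3: PE[2][0] → acc 2, east 2, south 1
  cycle 3: PE[2][1] → acc 50, east 50, south 4
  cycle 4: PE[1][1] → acc 0, east 0, south 0
  cycle 4: PE[2][0] → acc 0, east 0, south 0
  cycle 4: PE[2][1] → acc 29, east 29, south 3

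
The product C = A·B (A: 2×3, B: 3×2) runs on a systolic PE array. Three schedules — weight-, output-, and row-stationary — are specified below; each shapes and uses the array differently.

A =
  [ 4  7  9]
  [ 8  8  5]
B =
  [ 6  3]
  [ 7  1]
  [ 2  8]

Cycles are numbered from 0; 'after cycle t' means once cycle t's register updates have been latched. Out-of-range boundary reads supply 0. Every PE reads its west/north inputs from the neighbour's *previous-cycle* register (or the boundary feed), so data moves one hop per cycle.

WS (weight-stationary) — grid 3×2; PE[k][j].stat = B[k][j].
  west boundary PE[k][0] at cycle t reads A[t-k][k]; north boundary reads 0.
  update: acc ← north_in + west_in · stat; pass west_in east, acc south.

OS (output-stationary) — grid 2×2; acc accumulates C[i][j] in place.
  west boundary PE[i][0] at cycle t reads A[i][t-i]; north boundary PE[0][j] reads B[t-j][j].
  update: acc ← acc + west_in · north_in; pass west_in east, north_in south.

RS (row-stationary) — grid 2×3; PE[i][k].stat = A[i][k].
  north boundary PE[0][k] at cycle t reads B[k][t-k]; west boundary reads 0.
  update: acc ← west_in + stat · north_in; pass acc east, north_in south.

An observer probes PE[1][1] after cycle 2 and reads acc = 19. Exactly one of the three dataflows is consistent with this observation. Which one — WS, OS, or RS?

WS (3×2 grid), PE[1][1]:
  c0 r1c1: 0 / 0 / 0
  c1 r1c1: 0 / 0 / 0
  c2 r1c1: 19 / 7 / 19
OS (2×2 grid), PE[1][1]:
  c0 r1c1: 0 / 0 / 0
  c1 r1c1: 0 / 0 / 0
  c2 r1c1: 24 / 8 / 3
RS (2×3 grid), PE[1][1]:
  c0 r1c1: 0 / 0 / 0
  c1 r1c1: 0 / 0 / 0
  c2 r1c1: 104 / 104 / 7

dataflow = WS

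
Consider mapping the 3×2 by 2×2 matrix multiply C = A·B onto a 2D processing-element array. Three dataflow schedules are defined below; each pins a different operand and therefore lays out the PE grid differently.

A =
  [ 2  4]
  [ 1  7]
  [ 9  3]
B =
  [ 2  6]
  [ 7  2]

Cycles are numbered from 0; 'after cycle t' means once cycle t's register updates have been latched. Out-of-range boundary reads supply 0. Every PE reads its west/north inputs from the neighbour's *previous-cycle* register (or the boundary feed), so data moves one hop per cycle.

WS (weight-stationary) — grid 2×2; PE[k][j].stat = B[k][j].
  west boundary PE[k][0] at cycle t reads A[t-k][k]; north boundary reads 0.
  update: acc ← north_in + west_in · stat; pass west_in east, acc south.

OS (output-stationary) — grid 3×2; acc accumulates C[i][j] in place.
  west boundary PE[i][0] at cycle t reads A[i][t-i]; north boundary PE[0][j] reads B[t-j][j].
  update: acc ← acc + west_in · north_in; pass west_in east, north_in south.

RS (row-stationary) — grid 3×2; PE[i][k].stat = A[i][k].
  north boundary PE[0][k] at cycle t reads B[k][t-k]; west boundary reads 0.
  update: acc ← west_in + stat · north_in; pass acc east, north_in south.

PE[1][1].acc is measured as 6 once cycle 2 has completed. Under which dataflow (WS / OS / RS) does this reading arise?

dataflow = OS

WS [2×2] PE[1][1] across cycles:
  c0 r1c1: 0 / 0 / 0
  c1 r1c1: 0 / 0 / 0
  c2 r1c1: 20 / 4 / 20
OS [3×2] PE[1][1] across cycles:
  c0 r1c1: 0 / 0 / 0
  c1 r1c1: 0 / 0 / 0
  c2 r1c1: 6 / 1 / 6
RS [3×2] PE[1][1] across cycles:
  c0 r1c1: 0 / 0 / 0
  c1 r1c1: 0 / 0 / 0
  c2 r1c1: 51 / 51 / 7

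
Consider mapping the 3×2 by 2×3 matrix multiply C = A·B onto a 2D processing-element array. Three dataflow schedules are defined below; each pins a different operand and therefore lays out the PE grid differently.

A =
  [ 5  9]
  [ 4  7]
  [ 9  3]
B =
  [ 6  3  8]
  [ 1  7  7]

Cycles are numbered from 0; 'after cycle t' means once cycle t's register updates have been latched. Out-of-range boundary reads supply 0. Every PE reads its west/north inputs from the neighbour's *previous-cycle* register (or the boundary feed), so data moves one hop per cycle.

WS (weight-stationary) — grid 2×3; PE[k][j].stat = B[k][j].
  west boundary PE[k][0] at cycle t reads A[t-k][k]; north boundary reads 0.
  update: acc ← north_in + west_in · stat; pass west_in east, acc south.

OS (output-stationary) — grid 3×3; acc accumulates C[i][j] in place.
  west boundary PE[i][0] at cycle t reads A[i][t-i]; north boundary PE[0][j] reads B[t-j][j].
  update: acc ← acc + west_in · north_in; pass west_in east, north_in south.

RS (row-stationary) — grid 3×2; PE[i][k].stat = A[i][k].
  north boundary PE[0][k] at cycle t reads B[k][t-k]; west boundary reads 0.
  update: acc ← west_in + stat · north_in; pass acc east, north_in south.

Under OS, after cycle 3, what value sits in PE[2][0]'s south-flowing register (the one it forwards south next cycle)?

register = 1

OS 3×3: PE[2][0] cycle-by-cycle (with neighbour feeds):
  @0  [1,0]  acc 0  |  →0  ↓0
  @0  [2,0]  acc 0  |  →0  ↓0
  @1  [1,0]  acc 24  |  →4  ↓6
  @1  [2,0]  acc 0  |  →0  ↓0
  @2  [1,0]  acc 31  |  →7  ↓1
  @2  [2,0]  acc 54  |  →9  ↓6
  @3  [1,0]  acc 31  |  →0  ↓0
  @3  [2,0]  acc 57  |  →3  ↓1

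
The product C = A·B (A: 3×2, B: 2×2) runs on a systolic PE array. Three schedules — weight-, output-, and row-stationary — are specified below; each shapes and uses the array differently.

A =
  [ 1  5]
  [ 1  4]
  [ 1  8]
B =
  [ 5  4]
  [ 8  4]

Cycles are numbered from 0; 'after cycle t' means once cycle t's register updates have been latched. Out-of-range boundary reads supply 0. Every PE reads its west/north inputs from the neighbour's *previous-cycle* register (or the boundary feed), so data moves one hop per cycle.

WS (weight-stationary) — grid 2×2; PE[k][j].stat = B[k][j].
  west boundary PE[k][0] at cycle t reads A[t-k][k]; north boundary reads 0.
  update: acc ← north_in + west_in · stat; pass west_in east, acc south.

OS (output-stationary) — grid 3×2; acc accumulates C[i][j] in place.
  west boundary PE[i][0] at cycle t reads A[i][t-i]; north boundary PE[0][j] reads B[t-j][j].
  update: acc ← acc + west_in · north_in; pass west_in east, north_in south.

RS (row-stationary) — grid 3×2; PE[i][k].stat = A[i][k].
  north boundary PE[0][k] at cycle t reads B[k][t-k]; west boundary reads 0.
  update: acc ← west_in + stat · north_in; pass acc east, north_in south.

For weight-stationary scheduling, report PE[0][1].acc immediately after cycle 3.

WS 2×2: PE[0][1] cycle-by-cycle (with neighbour feeds):
  step 0 · PE0,0: acc=5; fwd→1 fwd↓5
  step 0 · PE0,1: acc=0; fwd→0 fwd↓0
  step 1 · PE0,0: acc=5; fwd→1 fwd↓5
  step 1 · PE0,1: acc=4; fwd→1 fwd↓4
  step 2 · PE0,0: acc=5; fwd→1 fwd↓5
  step 2 · PE0,1: acc=4; fwd→1 fwd↓4
  step 3 · PE0,0: acc=0; fwd→0 fwd↓0
  step 3 · PE0,1: acc=4; fwd→1 fwd↓4

PE[0][1].acc = 4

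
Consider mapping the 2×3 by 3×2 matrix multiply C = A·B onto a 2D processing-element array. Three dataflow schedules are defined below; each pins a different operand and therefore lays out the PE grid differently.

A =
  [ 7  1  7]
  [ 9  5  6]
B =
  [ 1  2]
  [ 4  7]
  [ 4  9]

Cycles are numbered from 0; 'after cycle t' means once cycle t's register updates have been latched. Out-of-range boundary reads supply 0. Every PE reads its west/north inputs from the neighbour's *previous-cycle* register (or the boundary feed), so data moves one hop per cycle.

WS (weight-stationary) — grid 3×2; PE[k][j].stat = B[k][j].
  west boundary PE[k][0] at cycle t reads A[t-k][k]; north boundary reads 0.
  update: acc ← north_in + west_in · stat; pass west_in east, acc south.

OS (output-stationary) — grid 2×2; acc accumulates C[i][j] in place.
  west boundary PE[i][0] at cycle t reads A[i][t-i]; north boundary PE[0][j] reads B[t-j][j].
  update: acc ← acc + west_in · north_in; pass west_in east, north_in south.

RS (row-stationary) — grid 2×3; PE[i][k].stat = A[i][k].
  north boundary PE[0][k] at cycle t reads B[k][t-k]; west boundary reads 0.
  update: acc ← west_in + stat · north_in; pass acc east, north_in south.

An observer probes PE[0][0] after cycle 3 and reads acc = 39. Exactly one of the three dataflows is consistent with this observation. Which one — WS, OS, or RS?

WS (3×2 grid), PE[0][0]:
  t=0 PE[0][0]: acc=7 h=7 v=7
  t=1 PE[0][0]: acc=9 h=9 v=9
  t=2 PE[0][0]: acc=0 h=0 v=0
  t=3 PE[0][0]: acc=0 h=0 v=0
OS (2×2 grid), PE[0][0]:
  t=0 PE[0][0]: acc=7 h=7 v=1
  t=1 PE[0][0]: acc=11 h=1 v=4
  t=2 PE[0][0]: acc=39 h=7 v=4
  t=3 PE[0][0]: acc=39 h=0 v=0
RS (2×3 grid), PE[0][0]:
  t=0 PE[0][0]: acc=7 h=7 v=1
  t=1 PE[0][0]: acc=14 h=14 v=2
  t=2 PE[0][0]: acc=0 h=0 v=0
  t=3 PE[0][0]: acc=0 h=0 v=0

dataflow = OS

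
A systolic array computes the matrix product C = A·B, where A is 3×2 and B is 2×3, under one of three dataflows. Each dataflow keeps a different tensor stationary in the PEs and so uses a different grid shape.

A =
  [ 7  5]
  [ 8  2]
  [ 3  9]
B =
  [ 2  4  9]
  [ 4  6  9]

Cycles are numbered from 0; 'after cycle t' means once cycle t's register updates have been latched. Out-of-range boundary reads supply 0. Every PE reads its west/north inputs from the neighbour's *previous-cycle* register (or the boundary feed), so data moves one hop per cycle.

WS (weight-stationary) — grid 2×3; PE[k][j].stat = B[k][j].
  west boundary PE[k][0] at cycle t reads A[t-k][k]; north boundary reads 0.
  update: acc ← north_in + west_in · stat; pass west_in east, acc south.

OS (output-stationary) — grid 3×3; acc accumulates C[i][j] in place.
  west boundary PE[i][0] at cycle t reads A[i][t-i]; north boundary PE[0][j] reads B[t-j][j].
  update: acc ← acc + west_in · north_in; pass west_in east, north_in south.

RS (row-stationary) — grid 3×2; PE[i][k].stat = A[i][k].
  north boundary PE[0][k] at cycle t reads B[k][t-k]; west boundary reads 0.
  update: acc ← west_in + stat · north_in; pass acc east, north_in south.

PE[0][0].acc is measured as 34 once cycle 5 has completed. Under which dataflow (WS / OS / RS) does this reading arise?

— WS: 2×3; PE[0][0] trace:
  [0] (0,0) acc=14 (h:7 v:14)
  [1] (0,0) acc=16 (h:8 v:16)
  [2] (0,0) acc=6 (h:3 v:6)
  [3] (0,0) acc=0 (h:0 v:0)
  [4] (0,0) acc=0 (h:0 v:0)
  [5] (0,0) acc=0 (h:0 v:0)
— OS: 3×3; PE[0][0] trace:
  [0] (0,0) acc=14 (h:7 v:2)
  [1] (0,0) acc=34 (h:5 v:4)
  [2] (0,0) acc=34 (h:0 v:0)
  [3] (0,0) acc=34 (h:0 v:0)
  [4] (0,0) acc=34 (h:0 v:0)
  [5] (0,0) acc=34 (h:0 v:0)
— RS: 3×2; PE[0][0] trace:
  [0] (0,0) acc=14 (h:14 v:2)
  [1] (0,0) acc=28 (h:28 v:4)
  [2] (0,0) acc=63 (h:63 v:9)
  [3] (0,0) acc=0 (h:0 v:0)
  [4] (0,0) acc=0 (h:0 v:0)
  [5] (0,0) acc=0 (h:0 v:0)

dataflow = OS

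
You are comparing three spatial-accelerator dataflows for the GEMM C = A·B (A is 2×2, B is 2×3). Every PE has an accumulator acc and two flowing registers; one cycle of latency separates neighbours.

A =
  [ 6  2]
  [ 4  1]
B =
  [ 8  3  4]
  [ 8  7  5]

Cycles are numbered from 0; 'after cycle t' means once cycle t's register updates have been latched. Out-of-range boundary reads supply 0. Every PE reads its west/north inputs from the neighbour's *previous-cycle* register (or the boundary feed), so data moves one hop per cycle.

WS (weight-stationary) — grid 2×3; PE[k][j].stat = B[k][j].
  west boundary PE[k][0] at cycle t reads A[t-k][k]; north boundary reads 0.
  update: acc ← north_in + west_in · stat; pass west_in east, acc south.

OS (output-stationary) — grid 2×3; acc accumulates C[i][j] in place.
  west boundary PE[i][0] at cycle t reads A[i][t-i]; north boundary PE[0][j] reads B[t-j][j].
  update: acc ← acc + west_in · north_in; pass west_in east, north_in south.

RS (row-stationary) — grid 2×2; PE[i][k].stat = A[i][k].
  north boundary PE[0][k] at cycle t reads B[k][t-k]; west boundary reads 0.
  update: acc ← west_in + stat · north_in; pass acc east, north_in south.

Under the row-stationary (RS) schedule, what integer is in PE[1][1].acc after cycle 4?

PE[1][1].acc = 21

RS 2×2: PE[1][1] cycle-by-cycle (with neighbour feeds):
  step 0 · PE0,1: acc=0; fwd→0 fwd↓0
  step 0 · PE1,0: acc=0; fwd→0 fwd↓0
  step 0 · PE1,1: acc=0; fwd→0 fwd↓0
  step 1 · PE0,1: acc=64; fwd→64 fwd↓8
  step 1 · PE1,0: acc=32; fwd→32 fwd↓8
  step 1 · PE1,1: acc=0; fwd→0 fwd↓0
  step 2 · PE0,1: acc=32; fwd→32 fwd↓7
  step 2 · PE1,0: acc=12; fwd→12 fwd↓3
  step 2 · PE1,1: acc=40; fwd→40 fwd↓8
  step 3 · PE0,1: acc=34; fwd→34 fwd↓5
  step 3 · PE1,0: acc=16; fwd→16 fwd↓4
  step 3 · PE1,1: acc=19; fwd→19 fwd↓7
  step 4 · PE0,1: acc=0; fwd→0 fwd↓0
  step 4 · PE1,0: acc=0; fwd→0 fwd↓0
  step 4 · PE1,1: acc=21; fwd→21 fwd↓5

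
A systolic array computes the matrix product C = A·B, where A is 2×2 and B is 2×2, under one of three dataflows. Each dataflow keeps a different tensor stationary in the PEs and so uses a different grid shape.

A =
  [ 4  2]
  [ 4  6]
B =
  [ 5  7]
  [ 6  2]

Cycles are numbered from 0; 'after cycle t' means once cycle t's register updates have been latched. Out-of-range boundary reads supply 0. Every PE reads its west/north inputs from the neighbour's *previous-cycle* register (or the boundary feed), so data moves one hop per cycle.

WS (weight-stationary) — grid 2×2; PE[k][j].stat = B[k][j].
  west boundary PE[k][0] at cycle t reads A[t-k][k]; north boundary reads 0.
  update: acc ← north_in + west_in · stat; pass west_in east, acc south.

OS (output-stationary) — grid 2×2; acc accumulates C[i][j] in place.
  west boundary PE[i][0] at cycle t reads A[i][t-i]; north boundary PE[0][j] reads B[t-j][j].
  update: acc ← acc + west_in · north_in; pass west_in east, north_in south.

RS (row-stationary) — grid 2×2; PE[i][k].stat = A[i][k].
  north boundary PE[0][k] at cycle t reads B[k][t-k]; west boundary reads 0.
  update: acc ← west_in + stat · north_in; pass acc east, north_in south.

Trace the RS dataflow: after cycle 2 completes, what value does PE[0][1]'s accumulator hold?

PE[0][1].acc = 32

RS on a 2×2 grid — tracing PE[0][1] and its feeders:
  step 0 · PE0,0: acc=20; fwd→20 fwd↓5
  step 0 · PE0,1: acc=0; fwd→0 fwd↓0
  step 1 · PE0,0: acc=28; fwd→28 fwd↓7
  step 1 · PE0,1: acc=32; fwd→32 fwd↓6
  step 2 · PE0,0: acc=0; fwd→0 fwd↓0
  step 2 · PE0,1: acc=32; fwd→32 fwd↓2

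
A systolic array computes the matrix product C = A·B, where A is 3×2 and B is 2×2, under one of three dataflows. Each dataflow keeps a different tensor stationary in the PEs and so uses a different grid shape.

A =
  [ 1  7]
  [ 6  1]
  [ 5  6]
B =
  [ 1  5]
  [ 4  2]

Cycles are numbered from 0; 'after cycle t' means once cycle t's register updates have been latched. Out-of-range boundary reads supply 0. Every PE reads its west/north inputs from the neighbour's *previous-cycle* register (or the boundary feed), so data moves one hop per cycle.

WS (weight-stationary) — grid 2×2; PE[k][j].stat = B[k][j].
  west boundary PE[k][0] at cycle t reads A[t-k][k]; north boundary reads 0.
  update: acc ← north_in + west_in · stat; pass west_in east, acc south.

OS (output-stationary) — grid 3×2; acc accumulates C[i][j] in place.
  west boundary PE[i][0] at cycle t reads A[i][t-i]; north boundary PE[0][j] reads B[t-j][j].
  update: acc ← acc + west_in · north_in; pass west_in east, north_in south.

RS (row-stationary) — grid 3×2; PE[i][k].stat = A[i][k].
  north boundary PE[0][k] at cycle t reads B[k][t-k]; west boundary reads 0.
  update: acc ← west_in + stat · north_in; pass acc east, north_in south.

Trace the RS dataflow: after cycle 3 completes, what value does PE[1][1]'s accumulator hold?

PE[1][1].acc = 32

RS 3×2: PE[1][1] cycle-by-cycle (with neighbour feeds):
  after 0 — PE[0][1] acc=0, pass-E 0, pass-S 0
  after 0 — PE[1][0] acc=0, pass-E 0, pass-S 0
  after 0 — PE[1][1] acc=0, pass-E 0, pass-S 0
  after 1 — PE[0][1] acc=29, pass-E 29, pass-S 4
  after 1 — PE[1][0] acc=6, pass-E 6, pass-S 1
  after 1 — PE[1][1] acc=0, pass-E 0, pass-S 0
  after 2 — PE[0][1] acc=19, pass-E 19, pass-S 2
  after 2 — PE[1][0] acc=30, pass-E 30, pass-S 5
  after 2 — PE[1][1] acc=10, pass-E 10, pass-S 4
  after 3 — PE[0][1] acc=0, pass-E 0, pass-S 0
  after 3 — PE[1][0] acc=0, pass-E 0, pass-S 0
  after 3 — PE[1][1] acc=32, pass-E 32, pass-S 2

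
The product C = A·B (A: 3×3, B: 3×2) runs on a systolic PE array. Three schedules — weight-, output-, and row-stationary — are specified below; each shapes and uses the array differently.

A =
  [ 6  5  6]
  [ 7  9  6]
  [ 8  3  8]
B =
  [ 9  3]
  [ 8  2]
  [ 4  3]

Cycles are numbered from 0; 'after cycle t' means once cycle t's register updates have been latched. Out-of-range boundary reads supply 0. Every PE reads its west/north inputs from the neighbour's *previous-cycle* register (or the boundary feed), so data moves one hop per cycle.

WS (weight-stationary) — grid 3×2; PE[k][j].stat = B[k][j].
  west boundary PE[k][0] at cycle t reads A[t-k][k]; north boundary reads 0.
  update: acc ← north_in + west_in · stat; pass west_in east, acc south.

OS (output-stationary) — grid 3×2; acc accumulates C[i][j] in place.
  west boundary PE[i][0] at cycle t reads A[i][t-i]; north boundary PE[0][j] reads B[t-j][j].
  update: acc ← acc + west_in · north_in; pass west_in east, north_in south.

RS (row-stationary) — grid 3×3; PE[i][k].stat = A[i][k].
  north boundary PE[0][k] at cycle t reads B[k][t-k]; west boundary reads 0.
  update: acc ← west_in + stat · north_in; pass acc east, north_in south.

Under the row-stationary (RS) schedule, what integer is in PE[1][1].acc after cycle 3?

RS on a 3×3 grid — tracing PE[1][1] and its feeders:
  @0  [0,1]  acc 0  |  →0  ↓0
  @0  [1,0]  acc 0  |  →0  ↓0
  @0  [1,1]  acc 0  |  →0  ↓0
  @1  [0,1]  acc 94  |  →94  ↓8
  @1  [1,0]  acc 63  |  →63  ↓9
  @1  [1,1]  acc 0  |  →0  ↓0
  @2  [0,1]  acc 28  |  →28  ↓2
  @2  [1,0]  acc 21  |  →21  ↓3
  @2  [1,1]  acc 135  |  →135  ↓8
  @3  [0,1]  acc 0  |  →0  ↓0
  @3  [1,0]  acc 0  |  →0  ↓0
  @3  [1,1]  acc 39  |  →39  ↓2

PE[1][1].acc = 39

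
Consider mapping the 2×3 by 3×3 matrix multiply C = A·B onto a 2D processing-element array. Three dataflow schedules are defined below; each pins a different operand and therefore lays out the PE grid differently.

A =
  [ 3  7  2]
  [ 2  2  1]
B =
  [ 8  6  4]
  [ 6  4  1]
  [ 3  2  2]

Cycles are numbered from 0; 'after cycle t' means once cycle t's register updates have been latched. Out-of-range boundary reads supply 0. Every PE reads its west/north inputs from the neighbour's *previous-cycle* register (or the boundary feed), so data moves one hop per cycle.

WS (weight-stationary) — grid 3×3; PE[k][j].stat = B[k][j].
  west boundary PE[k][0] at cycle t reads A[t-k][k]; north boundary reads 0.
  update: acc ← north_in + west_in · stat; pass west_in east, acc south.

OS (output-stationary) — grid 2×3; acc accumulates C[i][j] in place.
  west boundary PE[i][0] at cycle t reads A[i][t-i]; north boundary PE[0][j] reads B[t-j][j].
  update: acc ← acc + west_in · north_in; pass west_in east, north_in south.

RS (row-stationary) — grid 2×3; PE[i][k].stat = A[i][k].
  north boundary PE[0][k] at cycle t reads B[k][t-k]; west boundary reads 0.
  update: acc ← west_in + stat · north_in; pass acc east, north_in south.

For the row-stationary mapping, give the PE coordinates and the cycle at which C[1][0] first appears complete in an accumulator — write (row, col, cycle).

Under RS, C[1][0] lands at PE[1][2]:
  c0 r1c2: 0 / 0 / 0
  c1 r1c2: 0 / 0 / 0
  c2 r1c2: 0 / 0 / 0
  c3 r1c2: 31 / 31 / 3

(row, col, cycle) = (1, 2, 3)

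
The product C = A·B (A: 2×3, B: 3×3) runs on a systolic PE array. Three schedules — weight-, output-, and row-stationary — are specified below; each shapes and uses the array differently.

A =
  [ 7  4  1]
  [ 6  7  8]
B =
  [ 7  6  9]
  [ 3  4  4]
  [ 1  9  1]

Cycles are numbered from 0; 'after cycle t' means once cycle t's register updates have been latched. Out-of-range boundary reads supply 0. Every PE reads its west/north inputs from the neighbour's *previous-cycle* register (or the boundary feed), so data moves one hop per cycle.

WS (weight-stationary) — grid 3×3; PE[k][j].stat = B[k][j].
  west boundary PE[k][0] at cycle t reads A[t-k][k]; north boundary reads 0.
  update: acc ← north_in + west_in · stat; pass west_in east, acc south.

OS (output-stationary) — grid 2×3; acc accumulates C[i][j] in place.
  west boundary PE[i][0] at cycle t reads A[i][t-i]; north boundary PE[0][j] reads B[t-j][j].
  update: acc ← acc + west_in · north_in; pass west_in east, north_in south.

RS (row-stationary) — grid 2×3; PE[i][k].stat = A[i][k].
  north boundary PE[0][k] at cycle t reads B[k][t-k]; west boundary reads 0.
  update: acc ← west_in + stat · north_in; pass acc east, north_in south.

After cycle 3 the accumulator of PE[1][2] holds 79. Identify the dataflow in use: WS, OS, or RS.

— WS: 3×3; PE[1][2] trace:
  after 0 — PE[1][2] acc=0, pass-E 0, pass-S 0
  after 1 — PE[1][2] acc=0, pass-E 0, pass-S 0
  after 2 — PE[1][2] acc=0, pass-E 0, pass-S 0
  after 3 — PE[1][2] acc=79, pass-E 4, pass-S 79
— OS: 2×3; PE[1][2] trace:
  after 0 — PE[1][2] acc=0, pass-E 0, pass-S 0
  after 1 — PE[1][2] acc=0, pass-E 0, pass-S 0
  after 2 — PE[1][2] acc=0, pass-E 0, pass-S 0
  after 3 — PE[1][2] acc=54, pass-E 6, pass-S 9
— RS: 2×3; PE[1][2] trace:
  after 0 — PE[1][2] acc=0, pass-E 0, pass-S 0
  after 1 — PE[1][2] acc=0, pass-E 0, pass-S 0
  after 2 — PE[1][2] acc=0, pass-E 0, pass-S 0
  after 3 — PE[1][2] acc=71, pass-E 71, pass-S 1

dataflow = WS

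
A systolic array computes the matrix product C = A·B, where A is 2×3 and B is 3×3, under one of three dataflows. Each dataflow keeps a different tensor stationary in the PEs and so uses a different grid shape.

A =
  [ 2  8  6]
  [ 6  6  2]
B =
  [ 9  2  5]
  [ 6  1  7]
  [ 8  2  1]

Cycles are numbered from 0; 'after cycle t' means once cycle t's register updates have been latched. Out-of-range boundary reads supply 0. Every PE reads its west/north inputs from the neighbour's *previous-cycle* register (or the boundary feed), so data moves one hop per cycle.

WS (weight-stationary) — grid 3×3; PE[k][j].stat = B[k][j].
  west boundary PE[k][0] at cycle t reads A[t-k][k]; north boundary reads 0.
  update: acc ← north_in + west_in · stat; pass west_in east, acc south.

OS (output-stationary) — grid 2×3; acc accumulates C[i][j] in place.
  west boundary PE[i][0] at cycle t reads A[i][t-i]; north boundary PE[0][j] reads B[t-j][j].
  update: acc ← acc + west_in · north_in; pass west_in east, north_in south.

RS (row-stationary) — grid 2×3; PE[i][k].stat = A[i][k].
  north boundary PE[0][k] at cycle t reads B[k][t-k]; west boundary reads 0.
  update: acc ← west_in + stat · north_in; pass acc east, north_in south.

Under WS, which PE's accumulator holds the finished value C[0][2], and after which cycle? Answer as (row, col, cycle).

(row, col, cycle) = (2, 2, 4)

WS: C[0][2] accumulates in PE[2][2]:
  0: (2,2).acc=0  regs=<0,0>
  1: (2,2).acc=0  regs=<0,0>
  2: (2,2).acc=0  regs=<0,0>
  3: (2,2).acc=0  regs=<0,0>
  4: (2,2).acc=72  regs=<6,72>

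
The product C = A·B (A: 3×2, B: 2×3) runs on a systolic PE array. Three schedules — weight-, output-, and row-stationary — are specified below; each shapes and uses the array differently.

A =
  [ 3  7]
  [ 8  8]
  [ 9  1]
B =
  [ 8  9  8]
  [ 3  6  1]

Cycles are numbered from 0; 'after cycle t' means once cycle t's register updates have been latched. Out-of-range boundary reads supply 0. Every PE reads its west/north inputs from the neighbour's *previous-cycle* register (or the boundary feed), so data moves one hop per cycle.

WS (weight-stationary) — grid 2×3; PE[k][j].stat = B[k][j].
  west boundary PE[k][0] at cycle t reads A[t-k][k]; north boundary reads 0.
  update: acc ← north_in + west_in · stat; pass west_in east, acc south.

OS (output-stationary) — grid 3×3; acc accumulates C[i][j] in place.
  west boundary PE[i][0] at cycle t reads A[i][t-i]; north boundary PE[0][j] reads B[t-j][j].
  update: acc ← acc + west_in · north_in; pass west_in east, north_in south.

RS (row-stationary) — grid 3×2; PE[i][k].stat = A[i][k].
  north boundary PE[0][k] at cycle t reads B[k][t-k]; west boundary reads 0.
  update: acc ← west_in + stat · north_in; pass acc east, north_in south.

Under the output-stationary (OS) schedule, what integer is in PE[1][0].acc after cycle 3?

PE[1][0].acc = 88

OS (3×3). Following PE[1][0] plus its west/north inputs:
  0: (0,0).acc=24  regs=<3,8>
  0: (1,0).acc=0  regs=<0,0>
  1: (0,0).acc=45  regs=<7,3>
  1: (1,0).acc=64  regs=<8,8>
  2: (0,0).acc=45  regs=<0,0>
  2: (1,0).acc=88  regs=<8,3>
  3: (0,0).acc=45  regs=<0,0>
  3: (1,0).acc=88  regs=<0,0>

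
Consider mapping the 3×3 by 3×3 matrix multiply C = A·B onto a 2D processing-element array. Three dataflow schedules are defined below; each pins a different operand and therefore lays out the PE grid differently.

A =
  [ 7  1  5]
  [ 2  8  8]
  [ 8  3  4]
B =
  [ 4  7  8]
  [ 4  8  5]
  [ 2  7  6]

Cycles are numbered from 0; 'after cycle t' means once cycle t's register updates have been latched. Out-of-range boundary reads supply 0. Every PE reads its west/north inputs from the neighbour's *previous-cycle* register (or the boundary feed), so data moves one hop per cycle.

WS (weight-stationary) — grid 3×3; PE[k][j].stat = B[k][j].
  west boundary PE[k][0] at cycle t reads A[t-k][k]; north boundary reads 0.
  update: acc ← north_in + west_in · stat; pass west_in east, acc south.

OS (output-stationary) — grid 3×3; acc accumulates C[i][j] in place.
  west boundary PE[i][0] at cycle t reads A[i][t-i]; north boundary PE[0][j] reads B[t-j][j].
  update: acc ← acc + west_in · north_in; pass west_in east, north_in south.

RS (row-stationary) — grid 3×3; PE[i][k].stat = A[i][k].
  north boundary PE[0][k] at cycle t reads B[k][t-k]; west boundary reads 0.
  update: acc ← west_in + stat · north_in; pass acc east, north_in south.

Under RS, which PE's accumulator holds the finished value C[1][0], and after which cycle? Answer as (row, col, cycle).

RS: C[1][0] accumulates in PE[1][2]:
  step 0 · PE1,2: acc=0; fwd→0 fwd↓0
  step 1 · PE1,2: acc=0; fwd→0 fwd↓0
  step 2 · PE1,2: acc=0; fwd→0 fwd↓0
  step 3 · PE1,2: acc=56; fwd→56 fwd↓2

(row, col, cycle) = (1, 2, 3)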